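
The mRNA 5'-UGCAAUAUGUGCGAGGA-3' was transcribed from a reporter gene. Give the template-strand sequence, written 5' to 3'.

5'-TCCTCGCACATATTGCA-3'

Replace U with T to get the coding DNA strand: TGCAATATGTGCGAGGA. The template strand is its reverse complement (complement ACGTTATACACGCTCCT, then reverse).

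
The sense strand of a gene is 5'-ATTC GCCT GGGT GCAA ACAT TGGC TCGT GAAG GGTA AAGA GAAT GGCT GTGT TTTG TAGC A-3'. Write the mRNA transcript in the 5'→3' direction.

5'-AUUCGCCUGGGUGCAAACAUUGGCUCGUGAAGGGUAAAGAGAAUGGCUGUGUUUUGUAGCA-3'

mRNA has the coding-strand sequence with U in place of T.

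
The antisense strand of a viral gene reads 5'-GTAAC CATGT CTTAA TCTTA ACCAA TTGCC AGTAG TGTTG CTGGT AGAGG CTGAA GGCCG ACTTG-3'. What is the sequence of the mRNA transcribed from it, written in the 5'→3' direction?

The mRNA has the sequence of the coding strand (reverse complement of the template) with T→U. Reverse complement of GTAACCATGTCTTAATCTTAACCAATTGCCAGTAGTGTTGCTGGTAGAGGCTGAAGGCCGACTTG is CAAGTCGGCCTTCAGCCTCTACCAGCAACACTACTGGCAATTGGTTAAGATTAAGACATGGTTAC; then T→U.

5'-CAAGUCGGCCUUCAGCCUCUACCAGCAACACUACUGGCAAUUGGUUAAGAUUAAGACAUGGUUAC-3'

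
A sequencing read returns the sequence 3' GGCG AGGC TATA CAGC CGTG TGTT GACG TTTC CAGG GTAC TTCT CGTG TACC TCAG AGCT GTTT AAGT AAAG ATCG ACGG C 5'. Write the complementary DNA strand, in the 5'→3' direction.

The strand is given 3'→5', so its complement runs 5'→3' in the same left-to-right order: pair each base A↔T, G↔C.

5'-CCGCTCCGATATGTCGGCACACAACTGCAAAGGTCCCATGAAGAGCACATGGAGTCTCGACAAATTCATTTCTAGCTGCCG-3'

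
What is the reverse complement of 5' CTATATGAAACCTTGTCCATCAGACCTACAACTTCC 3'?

Reading the sequence 3'→5' and pairing each base (A↔T, G↔C) gives the reverse complement directly.

5′-GGAAGTTGTAGGTCTGATGGACAAGGTTTCATATAG-3′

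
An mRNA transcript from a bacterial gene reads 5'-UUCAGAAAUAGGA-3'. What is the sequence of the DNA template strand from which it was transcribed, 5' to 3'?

Replace U with T to get the coding DNA strand: TTCAGAAATAGGA. The template strand is its reverse complement (complement AAGTCTTTATCCT, then reverse).

5'-TCCTATTTCTGAA-3'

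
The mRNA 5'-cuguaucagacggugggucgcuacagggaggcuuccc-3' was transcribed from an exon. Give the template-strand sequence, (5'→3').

Replace U with T to get the coding DNA strand: CTGTATCAGACGGTGGGTCGCTACAGGGAGGCTTCCC. The template strand is its reverse complement (complement GACATAGTCTGCCACCCAGCGATGTCCCTCCGAAGGG, then reverse).

5'-GGGAAGCCTCCCTGTAGCGACCCACCGTCTGATACAG-3'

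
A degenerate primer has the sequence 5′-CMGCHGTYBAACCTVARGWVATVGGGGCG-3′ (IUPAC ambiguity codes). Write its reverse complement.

5'-CGCCCCBATBWCYTBAGGTTVRACDGCKG-3'

Standard pairs A↔T, G↔C; ambiguity codes pair R↔Y, M↔K, W↔W, B↔V, H↔D. Complement (GKCGDCARVTTGGABTYCWBTABCCCCGC), then reverse for 5'→3'.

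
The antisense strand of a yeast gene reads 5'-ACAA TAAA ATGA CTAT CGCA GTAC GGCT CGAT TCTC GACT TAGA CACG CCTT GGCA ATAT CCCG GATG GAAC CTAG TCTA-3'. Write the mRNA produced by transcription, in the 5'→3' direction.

5'-UAGACUAGGUUCCAUCCGGGAUAUUGCCAAGGCGUGUCUAAGUCGAGAAUCGAGCCGUACUGCGAUAGUCAUUUUAUUGU-3'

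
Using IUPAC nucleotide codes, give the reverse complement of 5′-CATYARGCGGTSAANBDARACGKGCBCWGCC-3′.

5'-GGCWGVGCMCGTYTHVNTTSACCGCYTRATG-3'

Standard pairs A↔T, G↔C; ambiguity codes pair R↔Y, K↔M, W↔W, S↔S, B↔V, D↔H, N↔N. Complement (GTARTYCGCCASTTNVHTYTGCMCGVGWCGG), then reverse for 5'→3'.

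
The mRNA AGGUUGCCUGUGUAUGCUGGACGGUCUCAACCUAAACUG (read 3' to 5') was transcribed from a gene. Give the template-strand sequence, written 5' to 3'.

5'-TCCAACGGACACATACGACCTGCCAGAGTTGGATTTGAC-3'

Written 5'→3' the mRNA is GUCAAAUCCAACUCUGGCAGGUCGUAUGUGUCCGUUGGA, so the coding DNA strand is GTCAAATCCAACTCTGGCAGGTCGTATGTGTCCGTTGGA. The template is its reverse complement.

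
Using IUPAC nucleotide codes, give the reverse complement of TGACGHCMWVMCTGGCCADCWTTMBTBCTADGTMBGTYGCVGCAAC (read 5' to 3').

5'-GTTGCBGCRACVKACHTAGVAVKAAWGHTGGCCAGKBWKGDCGTCA-3'

Standard pairs A↔T, G↔C; ambiguity codes pair Y↔R, M↔K, W↔W, B↔V, D↔H. Complement (ACTGCDGKWBKGACCGGTHGWAAKVAVGATHCAKVCARCGBCGTTG), then reverse for 5'→3'.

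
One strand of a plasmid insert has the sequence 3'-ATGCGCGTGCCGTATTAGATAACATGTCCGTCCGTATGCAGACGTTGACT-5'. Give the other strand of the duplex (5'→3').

5'-TACGCGCACGGCATAATCTATTGTACAGGCAGGCATACGTCTGCAACTGA-3'

The strand is given 3'→5', so its complement runs 5'→3' in the same left-to-right order: pair each base A↔T, G↔C.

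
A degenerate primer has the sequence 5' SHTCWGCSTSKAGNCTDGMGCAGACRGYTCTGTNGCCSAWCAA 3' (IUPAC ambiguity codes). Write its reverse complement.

Standard pairs A↔T, G↔C; ambiguity codes pair R↔Y, M↔K, W↔W, S↔S, D↔H, N↔N. Complement (SDAGWCGSASMTCNGAHCKCGTCTGYCRAGACANCGGSTWGTT), then reverse for 5'→3'.

5′-TTGWTSGGCNACAGARCYGTCTGCKCHAGNCTMSASGCWGADS-3′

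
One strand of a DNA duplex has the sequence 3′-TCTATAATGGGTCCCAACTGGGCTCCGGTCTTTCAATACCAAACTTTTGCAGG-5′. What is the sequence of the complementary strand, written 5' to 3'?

The strand is given 3'→5', so its complement runs 5'→3' in the same left-to-right order: pair each base A↔T, G↔C.

5'-AGATATTACCCAGGGTTGACCCGAGGCCAGAAAGTTATGGTTTGAAAACGTCC-3'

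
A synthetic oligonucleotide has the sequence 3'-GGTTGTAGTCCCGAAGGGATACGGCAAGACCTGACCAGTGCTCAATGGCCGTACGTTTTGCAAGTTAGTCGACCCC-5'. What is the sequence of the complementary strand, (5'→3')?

The strand is given 3'→5', so its complement runs 5'→3' in the same left-to-right order: pair each base A↔T, G↔C.

5'-CCAACATCAGGGCTTCCCTATGCCGTTCTGGACTGGTCACGAGTTACCGGCATGCAAAACGTTCAATCAGCTGGGG-3'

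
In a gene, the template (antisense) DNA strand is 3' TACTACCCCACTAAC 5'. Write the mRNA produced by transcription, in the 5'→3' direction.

Reading the template 3'→5' as shown, RNA polymerase pairs each base (A→U, T→A, G↔C) to build mRNA 5'→3' directly.

5'-AUGAUGGGGUGAUUG-3'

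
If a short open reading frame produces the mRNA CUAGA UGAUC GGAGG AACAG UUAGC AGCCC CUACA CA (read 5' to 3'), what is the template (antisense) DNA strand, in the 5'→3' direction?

5'-TGTGTAGGGGCTGCTAACTGTTCCTCCGATCATCTAG-3'

Replace U with T to get the coding DNA strand: CTAGATGATCGGAGGAACAGTTAGCAGCCCCTACACA. The template strand is its reverse complement (complement GATCTACTAGCCTCCTTGTCAATCGTCGGGGATGTGT, then reverse).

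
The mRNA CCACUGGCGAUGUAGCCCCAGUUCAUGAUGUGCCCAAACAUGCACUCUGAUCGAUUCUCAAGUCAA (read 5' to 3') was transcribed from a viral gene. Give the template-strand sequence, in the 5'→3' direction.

5′-TTGACTTGAGAATCGATCAGAGTGCATGTTTGGGCACATCATGAACTGGGGCTACATCGCCAGTGG-3′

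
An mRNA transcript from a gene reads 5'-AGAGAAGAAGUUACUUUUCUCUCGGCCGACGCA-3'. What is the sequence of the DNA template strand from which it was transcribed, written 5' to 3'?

5′-TGCGTCGGCCGAGAGAAAAGTAACTTCTTCTCT-3′

Replace U with T to get the coding DNA strand: AGAGAAGAAGTTACTTTTCTCTCGGCCGACGCA. The template strand is its reverse complement (complement TCTCTTCTTCAATGAAAAGAGAGCCGGCTGCGT, then reverse).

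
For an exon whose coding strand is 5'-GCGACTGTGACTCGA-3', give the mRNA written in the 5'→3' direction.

The mRNA is synthesized from the template strand, so it matches the coding strand with T replaced by U.

5′-GCGACUGUGACUCGA-3′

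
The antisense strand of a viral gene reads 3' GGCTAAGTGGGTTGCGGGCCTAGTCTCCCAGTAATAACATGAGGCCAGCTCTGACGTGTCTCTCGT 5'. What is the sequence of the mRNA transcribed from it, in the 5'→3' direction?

5'-CCGAUUCACCCAACGCCCGGAUCAGAGGGUCAUUAUUGUACUCCGGUCGAGACUGCACAGAGAGCA-3'

Reading the template 3'→5' as shown, RNA polymerase pairs each base (A→U, T→A, G↔C) to build mRNA 5'→3' directly.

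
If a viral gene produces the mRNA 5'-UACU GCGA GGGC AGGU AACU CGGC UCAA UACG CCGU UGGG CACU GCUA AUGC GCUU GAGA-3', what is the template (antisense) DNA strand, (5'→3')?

Replace U with T to get the coding DNA strand: TACTGCGAGGGCAGGTAACTCGGCTCAATACGCCGTTGGGCACTGCTAATGCGCTTGAGA. The template strand is its reverse complement (complement ATGACGCTCCCGTCCATTGAGCCGAGTTATGCGGCAACCCGTGACGATTACGCGAACTCT, then reverse).

5'-TCTCAAGCGCATTAGCAGTGCCCAACGGCGTATTGAGCCGAGTTACCTGCCCTCGCAGTA-3'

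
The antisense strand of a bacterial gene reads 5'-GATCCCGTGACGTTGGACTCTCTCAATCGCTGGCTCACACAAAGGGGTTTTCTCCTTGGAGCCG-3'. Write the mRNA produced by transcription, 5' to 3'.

RNA polymerase reads the template 3'→5' and synthesizes mRNA 5'→3' by base-pairing (A→U, T→A, G↔C). The complement of the template is CTAGGGCACTGCAACCTGAGAGAGTTAGCGACCGAGTGTGTTTCCCCAAAAGAGGAACCTCGGC; antiparallel, so 5'→3' the coding strand is CGGCTCCAAGGAGAAAACCCCTTTGTGTGAGCCAGCGATTGAGAGAGTCCAACGTCACGGGATC. Replace T with U for the mRNA.

5'-CGGCUCCAAGGAGAAAACCCCUUUGUGUGAGCCAGCGAUUGAGAGAGUCCAACGUCACGGGAUC-3'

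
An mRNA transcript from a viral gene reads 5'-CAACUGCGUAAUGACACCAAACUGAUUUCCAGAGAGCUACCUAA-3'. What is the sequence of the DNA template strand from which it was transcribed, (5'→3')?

5'-TTAGGTAGCTCTCTGGAAATCAGTTTGGTGTCATTACGCAGTTG-3'

Replace U with T to get the coding DNA strand: CAACTGCGTAATGACACCAAACTGATTTCCAGAGAGCTACCTAA. The template strand is its reverse complement (complement GTTGACGCATTACTGTGGTTTGACTAAAGGTCTCTCGATGGATT, then reverse).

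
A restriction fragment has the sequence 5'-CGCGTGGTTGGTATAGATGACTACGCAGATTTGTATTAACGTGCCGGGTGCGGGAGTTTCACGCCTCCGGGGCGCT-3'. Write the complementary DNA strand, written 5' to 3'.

5'-AGCGCCCCGGAGGCGTGAAACTCCCGCACCCGGCACGTTAATACAAATCTGCGTAGTCATCTATACCAACCACGCG-3'

The complement of CGCGTGGTTGGTATAGATGACTACGCAGATTTGTATTAACGTGCCGGGTGCGGGAGTTTCACGCCTCCGGGGCGCT is GCGCACCAACCATATCTACTGATGCGTCTAAACATAATTGCACGGCCCACGCCCTCAAAGTGCGGAGGCCCCGCGA (A↔T, G↔C). DNA strands are antiparallel, so the complementary strand runs 3'→5'; reversing gives the 5'→3' form.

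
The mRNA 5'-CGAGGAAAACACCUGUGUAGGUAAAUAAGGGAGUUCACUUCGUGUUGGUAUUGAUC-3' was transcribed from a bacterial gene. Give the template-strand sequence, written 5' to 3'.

Replace U with T to get the coding DNA strand: CGAGGAAAACACCTGTGTAGGTAAATAAGGGAGTTCACTTCGTGTTGGTATTGATC. The template strand is its reverse complement (complement GCTCCTTTTGTGGACACATCCATTTATTCCCTCAAGTGAAGCACAACCATAACTAG, then reverse).

5'-GATCAATACCAACACGAAGTGAACTCCCTTATTTACCTACACAGGTGTTTTCCTCG-3'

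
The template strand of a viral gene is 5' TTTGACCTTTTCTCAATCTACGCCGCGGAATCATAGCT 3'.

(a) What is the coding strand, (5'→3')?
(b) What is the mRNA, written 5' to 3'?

(a) 5'-AGCTATGATTCCGCGGCGTAGATTGAGAAAAGGTCAAA-3'
(b) 5'-AGCUAUGAUUCCGCGGCGUAGAUUGAGAAAAGGUCAAA-3'

(a) The coding strand is the reverse complement of the template: complement AAACTGGAAAAGAGTTAGATGCGGCGCCTTAGTATCGA, then reverse.
(b) mRNA has the coding-strand sequence with T→U.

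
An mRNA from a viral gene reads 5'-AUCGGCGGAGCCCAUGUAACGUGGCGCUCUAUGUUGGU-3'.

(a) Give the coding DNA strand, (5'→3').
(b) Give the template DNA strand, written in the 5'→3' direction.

(a) The coding strand matches the mRNA with U→T.
(b) The template strand is the reverse complement of the coding strand.

(a) 5'-ATCGGCGGAGCCCATGTAACGTGGCGCTCTATGTTGGT-3'
(b) 5′-ACCAACATAGAGCGCCACGTTACATGGGCTCCGCCGAT-3′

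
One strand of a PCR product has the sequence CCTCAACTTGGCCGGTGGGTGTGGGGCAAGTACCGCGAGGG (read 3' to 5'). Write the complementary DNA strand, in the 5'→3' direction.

5'-GGAGTTGAACCGGCCACCCACACCCCGTTCATGGCGCTCCC-3'

The strand is given 3'→5', so its complement runs 5'→3' in the same left-to-right order: pair each base A↔T, G↔C.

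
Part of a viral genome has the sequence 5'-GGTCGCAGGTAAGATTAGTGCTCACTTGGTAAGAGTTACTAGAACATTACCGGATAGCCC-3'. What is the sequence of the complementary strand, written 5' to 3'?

5'-GGGCTATCCGGTAATGTTCTAGTAACTCTTACCAAGTGAGCACTAATCTTACCTGCGACC-3'

The complement of GGTCGCAGGTAAGATTAGTGCTCACTTGGTAAGAGTTACTAGAACATTACCGGATAGCCC is CCAGCGTCCATTCTAATCACGAGTGAACCATTCTCAATGATCTTGTAATGGCCTATCGGG (A↔T, G↔C). DNA strands are antiparallel, so the complementary strand runs 3'→5'; reversing gives the 5'→3' form.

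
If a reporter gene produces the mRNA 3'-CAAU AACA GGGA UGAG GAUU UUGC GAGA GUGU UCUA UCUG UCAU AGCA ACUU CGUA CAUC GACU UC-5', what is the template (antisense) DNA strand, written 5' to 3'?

Written 5'→3' the mRNA is CUUCAGCUACAUGCUUCAACGAUACUGUCUAUCUUGUGAGAGCGUUUUAGGAGUAGGGACAAUAAC, so the coding DNA strand is CTTCAGCTACATGCTTCAACGATACTGTCTATCTTGTGAGAGCGTTTTAGGAGTAGGGACAATAAC. The template is its reverse complement.

5′-GTTATTGTCCCTACTCCTAAAACGCTCTCACAAGATAGACAGTATCGTTGAAGCATGTAGCTGAAG-3′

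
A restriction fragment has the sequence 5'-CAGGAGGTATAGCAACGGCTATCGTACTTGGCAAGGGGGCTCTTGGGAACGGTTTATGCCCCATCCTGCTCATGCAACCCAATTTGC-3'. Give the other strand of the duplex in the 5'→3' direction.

5'-GCAAATTGGGTTGCATGAGCAGGATGGGGCATAAACCGTTCCCAAGAGCCCCCTTGCCAAGTACGATAGCCGTTGCTATACCTCCTG-3'

Pairing A↔T and G↔C gives GTCCTCCATATCGTTGCCGATAGCATGAACCGTTCCCCCGAGAACCCTTGCCAAATACGGGGTAGGACGAGTACGTTGGGTTAAACG, running 3'→5'. Reverse for the 5'→3' convention.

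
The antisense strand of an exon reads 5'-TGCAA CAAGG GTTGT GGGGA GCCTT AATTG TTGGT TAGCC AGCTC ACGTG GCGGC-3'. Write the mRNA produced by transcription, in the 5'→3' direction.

5'-GCCGCCACGUGAGCUGGCUAACCAACAAUUAAGGCUCCCCACAACCCUUGUUGCA-3'

RNA polymerase reads the template 3'→5' and synthesizes mRNA 5'→3' by base-pairing (A→U, T→A, G↔C). The complement of the template is ACGTTGTTCCCAACACCCCTCGGAATTAACAACCAATCGGTCGAGTGCACCGCCG; antiparallel, so 5'→3' the coding strand is GCCGCCACGTGAGCTGGCTAACCAACAATTAAGGCTCCCCACAACCCTTGTTGCA. Replace T with U for the mRNA.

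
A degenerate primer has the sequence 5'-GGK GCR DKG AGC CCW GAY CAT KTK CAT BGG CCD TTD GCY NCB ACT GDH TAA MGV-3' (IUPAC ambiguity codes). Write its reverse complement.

Standard pairs A↔T, G↔C; ambiguity codes pair R↔Y, M↔K, W↔W, B↔V, D↔H, N↔N. Complement (CCMCGYHMCTCGGGWCTRGTAMAMGTAVCCGGHAAHCGRNGVTGACHDATTKCB), then reverse for 5'→3'.

5'-BCKTTADHCAGTVGNRGCHAAHGGCCVATGMAMATGRTCWGGGCTCMHYGCMCC-3'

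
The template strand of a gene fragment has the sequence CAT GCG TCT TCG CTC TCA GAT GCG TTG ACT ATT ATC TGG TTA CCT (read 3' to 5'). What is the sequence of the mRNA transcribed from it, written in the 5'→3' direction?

5'-GUACGCAGAAGCGAGAGUCUACGCAACUGAUAAUAGACCAAUGGA-3'

Reading the template 3'→5' as shown, RNA polymerase pairs each base (A→U, T→A, G↔C) to build mRNA 5'→3' directly.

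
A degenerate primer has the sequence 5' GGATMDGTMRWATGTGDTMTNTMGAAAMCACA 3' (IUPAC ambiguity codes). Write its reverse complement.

Standard pairs A↔T, G↔C; ambiguity codes pair R↔Y, M↔K, W↔W, D↔H, N↔N. Complement (CCTAKHCAKYWTACACHAKANAKCTTTKGTGT), then reverse for 5'→3'.

5′-TGTGKTTTCKANAKAHCACATWYKACHKATCC-3′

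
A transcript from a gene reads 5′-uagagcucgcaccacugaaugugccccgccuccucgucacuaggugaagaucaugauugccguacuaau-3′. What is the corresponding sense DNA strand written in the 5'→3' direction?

The coding DNA strand has the same 5'→3' sequence as the mRNA with U replaced by T.

5'-TAGAGCTCGCACCACTGAATGTGCCCCGCCTCCTCGTCACTAGGTGAAGATCATGATTGCCGTACTAAT-3'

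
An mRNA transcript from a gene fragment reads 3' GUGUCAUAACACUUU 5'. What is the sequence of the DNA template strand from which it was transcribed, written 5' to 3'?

Written 5'→3' the mRNA is UUUCACAAUACUGUG, so the coding DNA strand is TTTCACAATACTGTG. The template is its reverse complement.

5'-CACAGTATTGTGAAA-3'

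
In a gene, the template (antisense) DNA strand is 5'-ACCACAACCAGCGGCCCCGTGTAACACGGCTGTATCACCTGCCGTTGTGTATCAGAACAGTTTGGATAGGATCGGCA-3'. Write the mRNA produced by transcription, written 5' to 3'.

The mRNA has the sequence of the coding strand (reverse complement of the template) with T→U. Reverse complement of ACCACAACCAGCGGCCCCGTGTAACACGGCTGTATCACCTGCCGTTGTGTATCAGAACAGTTTGGATAGGATCGGCA is TGCCGATCCTATCCAAACTGTTCTGATACACAACGGCAGGTGATACAGCCGTGTTACACGGGGCCGCTGGTTGTGGT; then T→U.

5'-UGCCGAUCCUAUCCAAACUGUUCUGAUACACAACGGCAGGUGAUACAGCCGUGUUACACGGGGCCGCUGGUUGUGGU-3'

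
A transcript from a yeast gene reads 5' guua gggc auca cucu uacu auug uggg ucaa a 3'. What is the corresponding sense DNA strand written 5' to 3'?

5'-GTTAGGGCATCACTCTTACTATTGTGGGTCAAA-3'

The coding DNA strand has the same 5'→3' sequence as the mRNA with U replaced by T.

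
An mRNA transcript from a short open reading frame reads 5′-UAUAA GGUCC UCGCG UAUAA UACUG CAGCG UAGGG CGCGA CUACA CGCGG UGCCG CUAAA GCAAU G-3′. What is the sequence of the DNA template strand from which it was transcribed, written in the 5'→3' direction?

5'-CATTGCTTTAGCGGCACCGCGTGTAGTCGCGCCCTACGCTGCAGTATTATACGCGAGGACCTTATA-3'

Replace U with T to get the coding DNA strand: TATAAGGTCCTCGCGTATAATACTGCAGCGTAGGGCGCGACTACACGCGGTGCCGCTAAAGCAATG. The template strand is its reverse complement (complement ATATTCCAGGAGCGCATATTATGACGTCGCATCCCGCGCTGATGTGCGCCACGGCGATTTCGTTAC, then reverse).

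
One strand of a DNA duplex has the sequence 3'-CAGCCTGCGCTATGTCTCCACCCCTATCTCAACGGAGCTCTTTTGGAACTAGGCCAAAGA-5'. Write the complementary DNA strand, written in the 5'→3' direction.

5'-GTCGGACGCGATACAGAGGTGGGGATAGAGTTGCCTCGAGAAAACCTTGATCCGGTTTCT-3'

The strand is given 3'→5', so its complement runs 5'→3' in the same left-to-right order: pair each base A↔T, G↔C.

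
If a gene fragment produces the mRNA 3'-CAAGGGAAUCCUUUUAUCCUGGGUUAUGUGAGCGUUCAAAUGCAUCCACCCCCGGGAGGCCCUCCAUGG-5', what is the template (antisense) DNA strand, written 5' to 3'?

Written 5'→3' the mRNA is GGUACCUCCCGGAGGGCCCCCACCUACGUAAACUUGCGAGUGUAUUGGGUCCUAUUUUCCUAAGGGAAC, so the coding DNA strand is GGTACCTCCCGGAGGGCCCCCACCTACGTAAACTTGCGAGTGTATTGGGTCCTATTTTCCTAAGGGAAC. The template is its reverse complement.

5'-GTTCCCTTAGGAAAATAGGACCCAATACACTCGCAAGTTTACGTAGGTGGGGGCCCTCCGGGAGGTACC-3'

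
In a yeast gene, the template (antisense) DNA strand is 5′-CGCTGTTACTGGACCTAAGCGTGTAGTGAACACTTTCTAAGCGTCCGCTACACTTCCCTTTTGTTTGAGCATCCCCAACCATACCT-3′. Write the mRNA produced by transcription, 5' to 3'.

5'-AGGUAUGGUUGGGGAUGCUCAAACAAAAGGGAAGUGUAGCGGACGCUUAGAAAGUGUUCACUACACGCUUAGGUCCAGUAACAGCG-3'

The mRNA has the sequence of the coding strand (reverse complement of the template) with T→U. Reverse complement of CGCTGTTACTGGACCTAAGCGTGTAGTGAACACTTTCTAAGCGTCCGCTACACTTCCCTTTTGTTTGAGCATCCCCAACCATACCT is AGGTATGGTTGGGGATGCTCAAACAAAAGGGAAGTGTAGCGGACGCTTAGAAAGTGTTCACTACACGCTTAGGTCCAGTAACAGCG; then T→U.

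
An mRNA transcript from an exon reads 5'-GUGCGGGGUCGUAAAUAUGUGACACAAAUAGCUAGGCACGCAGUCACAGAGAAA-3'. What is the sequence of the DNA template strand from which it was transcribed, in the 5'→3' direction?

5'-TTTCTCTGTGACTGCGTGCCTAGCTATTTGTGTCACATATTTACGACCCCGCAC-3'

Replace U with T to get the coding DNA strand: GTGCGGGGTCGTAAATATGTGACACAAATAGCTAGGCACGCAGTCACAGAGAAA. The template strand is its reverse complement (complement CACGCCCCAGCATTTATACACTGTGTTTATCGATCCGTGCGTCAGTGTCTCTTT, then reverse).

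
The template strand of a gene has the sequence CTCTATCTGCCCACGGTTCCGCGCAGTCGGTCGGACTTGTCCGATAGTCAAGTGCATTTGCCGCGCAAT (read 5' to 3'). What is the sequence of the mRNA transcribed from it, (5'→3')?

RNA polymerase reads the template 3'→5' and synthesizes mRNA 5'→3' by base-pairing (A→U, T→A, G↔C). The complement of the template is GAGATAGACGGGTGCCAAGGCGCGTCAGCCAGCCTGAACAGGCTATCAGTTCACGTAAACGGCGCGTTA; antiparallel, so 5'→3' the coding strand is ATTGCGCGGCAAATGCACTTGACTATCGGACAAGTCCGACCGACTGCGCGGAACCGTGGGCAGATAGAG. Replace T with U for the mRNA.

5′-AUUGCGCGGCAAAUGCACUUGACUAUCGGACAAGUCCGACCGACUGCGCGGAACCGUGGGCAGAUAGAG-3′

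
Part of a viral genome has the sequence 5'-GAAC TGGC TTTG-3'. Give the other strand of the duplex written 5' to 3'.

Pairing A↔T and G↔C gives CTTGACCGAAAC, running 3'→5'. Reverse for the 5'→3' convention.

5'-CAAAGCCAGTTC-3'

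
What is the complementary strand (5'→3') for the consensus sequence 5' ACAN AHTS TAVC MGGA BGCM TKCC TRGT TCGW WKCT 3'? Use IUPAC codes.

Standard pairs A↔T, G↔C; ambiguity codes pair R↔Y, M↔K, W↔W, S↔S, B↔V, H↔D, N↔N. Complement (TGTNTDASATBGKCCTVCGKAMGGAYCAAGCWWMGA), then reverse for 5'→3'.

5'-AGMWWCGAACYAGGMAKGCVTCCKGBTASADTNTGT-3'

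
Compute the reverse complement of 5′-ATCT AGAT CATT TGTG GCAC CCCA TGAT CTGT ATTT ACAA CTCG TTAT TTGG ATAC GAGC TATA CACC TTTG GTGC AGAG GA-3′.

Reading the sequence 3'→5' and pairing each base (A↔T, G↔C) gives the reverse complement directly.

5'-TCCTCTGCACCAAAGGTGTATAGCTCGTATCCAAATAACGAGTTGTAAATACAGATCATGGGGTGCCACAAATGATCTAGAT-3'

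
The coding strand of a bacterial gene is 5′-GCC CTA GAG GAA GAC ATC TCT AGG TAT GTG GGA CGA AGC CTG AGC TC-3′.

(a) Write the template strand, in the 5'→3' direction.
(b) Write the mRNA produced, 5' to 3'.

(a) The template strand is the reverse complement of the coding strand: complement CGGGATCTCCTTCTGTAGAGATCCATACACCCTGCTTCGGACTCGAG, then reverse.
(b) mRNA matches the coding strand with T→U.

(a) 5'-GAGCTCAGGCTTCGTCCCACATACCTAGAGATGTCTTCCTCTAGGGC-3'
(b) 5'-GCCCUAGAGGAAGACAUCUCUAGGUAUGUGGGACGAAGCCUGAGCUC-3'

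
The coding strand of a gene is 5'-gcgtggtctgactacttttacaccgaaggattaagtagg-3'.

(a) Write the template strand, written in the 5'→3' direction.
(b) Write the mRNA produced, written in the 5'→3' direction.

(a) The template strand is the reverse complement of the coding strand: complement CGCACCAGACTGATGAAAATGTGGCTTCCTAATTCATCC, then reverse.
(b) mRNA matches the coding strand with T→U.

(a) 5'-CCTACTTAATCCTTCGGTGTAAAAGTAGTCAGACCACGC-3'
(b) 5′-GCGUGGUCUGACUACUUUUACACCGAAGGAUUAAGUAGG-3′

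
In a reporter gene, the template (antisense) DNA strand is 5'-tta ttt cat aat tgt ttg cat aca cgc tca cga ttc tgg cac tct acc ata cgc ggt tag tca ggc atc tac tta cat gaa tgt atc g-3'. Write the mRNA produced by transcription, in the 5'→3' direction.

The mRNA has the sequence of the coding strand (reverse complement of the template) with T→U. Reverse complement of TTATTTCATAATTGTTTGCATACACGCTCACGATTCTGGCACTCTACCATACGCGGTTAGTCAGGCATCTACTTACATGAATGTATCG is CGATACATTCATGTAAGTAGATGCCTGACTAACCGCGTATGGTAGAGTGCCAGAATCGTGAGCGTGTATGCAAACAATTATGAAATAA; then T→U.

5'-CGAUACAUUCAUGUAAGUAGAUGCCUGACUAACCGCGUAUGGUAGAGUGCCAGAAUCGUGAGCGUGUAUGCAAACAAUUAUGAAAUAA-3'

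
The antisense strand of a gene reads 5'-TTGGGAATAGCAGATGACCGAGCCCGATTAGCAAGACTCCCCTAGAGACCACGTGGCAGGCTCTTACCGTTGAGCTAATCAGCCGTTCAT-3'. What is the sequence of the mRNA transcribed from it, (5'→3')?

5′-AUGAACGGCUGAUUAGCUCAACGGUAAGAGCCUGCCACGUGGUCUCUAGGGGAGUCUUGCUAAUCGGGCUCGGUCAUCUGCUAUUCCCAA-3′

The mRNA has the sequence of the coding strand (reverse complement of the template) with T→U. Reverse complement of TTGGGAATAGCAGATGACCGAGCCCGATTAGCAAGACTCCCCTAGAGACCACGTGGCAGGCTCTTACCGTTGAGCTAATCAGCCGTTCAT is ATGAACGGCTGATTAGCTCAACGGTAAGAGCCTGCCACGTGGTCTCTAGGGGAGTCTTGCTAATCGGGCTCGGTCATCTGCTATTCCCAA; then T→U.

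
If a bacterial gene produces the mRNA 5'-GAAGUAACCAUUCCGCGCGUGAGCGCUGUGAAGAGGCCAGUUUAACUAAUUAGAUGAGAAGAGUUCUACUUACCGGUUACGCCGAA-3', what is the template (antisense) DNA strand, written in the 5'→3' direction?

Replace U with T to get the coding DNA strand: GAAGTAACCATTCCGCGCGTGAGCGCTGTGAAGAGGCCAGTTTAACTAATTAGATGAGAAGAGTTCTACTTACCGGTTACGCCGAA. The template strand is its reverse complement (complement CTTCATTGGTAAGGCGCGCACTCGCGACACTTCTCCGGTCAAATTGATTAATCTACTCTTCTCAAGATGAATGGCCAATGCGGCTT, then reverse).

5'-TTCGGCGTAACCGGTAAGTAGAACTCTTCTCATCTAATTAGTTAAACTGGCCTCTTCACAGCGCTCACGCGCGGAATGGTTACTTC-3'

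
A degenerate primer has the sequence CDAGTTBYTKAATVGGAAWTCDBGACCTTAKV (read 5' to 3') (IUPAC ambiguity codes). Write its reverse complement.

5′-BMTAAGGTCVHGAWTTCCBATTMARVAACTHG-3′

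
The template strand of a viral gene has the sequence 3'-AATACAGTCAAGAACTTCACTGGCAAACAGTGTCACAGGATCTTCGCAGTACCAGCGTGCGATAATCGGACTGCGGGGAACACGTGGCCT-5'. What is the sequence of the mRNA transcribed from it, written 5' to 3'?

5'-UUAUGUCAGUUCUUGAAGUGACCGUUUGUCACAGUGUCCUAGAAGCGUCAUGGUCGCACGCUAUUAGCCUGACGCCCCUUGUGCACCGGA-3'

Reading the template 3'→5' as shown, RNA polymerase pairs each base (A→U, T→A, G↔C) to build mRNA 5'→3' directly.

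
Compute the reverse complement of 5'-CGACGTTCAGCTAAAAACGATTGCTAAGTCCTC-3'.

Reading the sequence 3'→5' and pairing each base (A↔T, G↔C) gives the reverse complement directly.

5'-GAGGACTTAGCAATCGTTTTTAGCTGAACGTCG-3'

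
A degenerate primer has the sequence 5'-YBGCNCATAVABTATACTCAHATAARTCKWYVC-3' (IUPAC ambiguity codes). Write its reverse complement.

5'-GBRWMGAYTTATDTGAGTATAVTBTATGNGCVR-3'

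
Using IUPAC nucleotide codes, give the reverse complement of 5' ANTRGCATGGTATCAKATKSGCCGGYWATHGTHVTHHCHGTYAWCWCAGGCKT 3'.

5′-AMGCCTGWGWTRACDGDDABDACDATWRCCGGCSMATMTGATACCATGCYANT-3′

Standard pairs A↔T, G↔C; ambiguity codes pair R↔Y, K↔M, W↔W, S↔S, H↔D, V↔B, N↔N. Complement (TNAYCGTACCATAGTMTAMSCGGCCRWTADCADBADDGDCARTWGWGTCCGMA), then reverse for 5'→3'.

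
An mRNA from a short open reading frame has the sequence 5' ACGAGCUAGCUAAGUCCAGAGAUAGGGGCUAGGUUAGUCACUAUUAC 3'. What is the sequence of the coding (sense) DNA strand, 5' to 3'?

The coding DNA strand has the same 5'→3' sequence as the mRNA with U replaced by T.

5′-ACGAGCTAGCTAAGTCCAGAGATAGGGGCTAGGTTAGTCACTATTAC-3′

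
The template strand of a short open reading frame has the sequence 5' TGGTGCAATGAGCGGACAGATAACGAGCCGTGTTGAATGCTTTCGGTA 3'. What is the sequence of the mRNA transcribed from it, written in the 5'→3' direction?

RNA polymerase reads the template 3'→5' and synthesizes mRNA 5'→3' by base-pairing (A→U, T→A, G↔C). The complement of the template is ACCACGTTACTCGCCTGTCTATTGCTCGGCACAACTTACGAAAGCCAT; antiparallel, so 5'→3' the coding strand is TACCGAAAGCATTCAACACGGCTCGTTATCTGTCCGCTCATTGCACCA. Replace T with U for the mRNA.

5′-UACCGAAAGCAUUCAACACGGCUCGUUAUCUGUCCGCUCAUUGCACCA-3′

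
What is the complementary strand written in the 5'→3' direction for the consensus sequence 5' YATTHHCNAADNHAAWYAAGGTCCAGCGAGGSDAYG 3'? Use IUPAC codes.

5'-CRTHSCCTCGCTGGACCTTRWTTDNHTTNGDDAATR-3'

Standard pairs A↔T, G↔C; ambiguity codes pair Y↔R, W↔W, S↔S, D↔H, N↔N. Complement (RTAADDGNTTHNDTTWRTTCCAGGTCGCTCCSHTRC), then reverse for 5'→3'.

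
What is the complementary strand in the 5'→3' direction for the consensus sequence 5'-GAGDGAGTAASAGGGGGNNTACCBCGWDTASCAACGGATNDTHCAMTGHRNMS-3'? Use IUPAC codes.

5'-SKNYDCAKTGDAHNATCCGTTGSTAHWCGVGGTANNCCCCCTSTTACTCHCTC-3'

Standard pairs A↔T, G↔C; ambiguity codes pair R↔Y, M↔K, W↔W, S↔S, B↔V, D↔H, N↔N. Complement (CTCHCTCATTSTCCCCCNNATGGVGCWHATSGTTGCCTANHADGTKACDYNKS), then reverse for 5'→3'.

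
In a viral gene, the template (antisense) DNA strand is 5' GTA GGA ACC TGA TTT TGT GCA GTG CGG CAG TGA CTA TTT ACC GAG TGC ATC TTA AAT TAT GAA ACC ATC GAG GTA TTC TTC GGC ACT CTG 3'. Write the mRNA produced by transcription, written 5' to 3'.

The mRNA has the sequence of the coding strand (reverse complement of the template) with T→U. Reverse complement of GTAGGAACCTGATTTTGTGCAGTGCGGCAGTGACTATTTACCGAGTGCATCTTAAATTATGAAACCATCGAGGTATTCTTCGGCACTCTG is CAGAGTGCCGAAGAATACCTCGATGGTTTCATAATTTAAGATGCACTCGGTAAATAGTCACTGCCGCACTGCACAAAATCAGGTTCCTAC; then T→U.

5′-CAGAGUGCCGAAGAAUACCUCGAUGGUUUCAUAAUUUAAGAUGCACUCGGUAAAUAGUCACUGCCGCACUGCACAAAAUCAGGUUCCUAC-3′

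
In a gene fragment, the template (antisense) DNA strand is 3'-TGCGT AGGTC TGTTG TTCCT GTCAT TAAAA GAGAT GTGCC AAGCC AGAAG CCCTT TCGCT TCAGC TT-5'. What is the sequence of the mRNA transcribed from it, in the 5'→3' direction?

Reading the template 3'→5' as shown, RNA polymerase pairs each base (A→U, T→A, G↔C) to build mRNA 5'→3' directly.

5'-ACGCAUCCAGACAACAAGGACAGUAAUUUUCUCUACACGGUUCGGUCUUCGGGAAAGCGAAGUCGAA-3'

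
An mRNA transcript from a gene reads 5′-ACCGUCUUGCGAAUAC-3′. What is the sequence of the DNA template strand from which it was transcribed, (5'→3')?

5'-GTATTCGCAAGACGGT-3'

Replace U with T to get the coding DNA strand: ACCGTCTTGCGAATAC. The template strand is its reverse complement (complement TGGCAGAACGCTTATG, then reverse).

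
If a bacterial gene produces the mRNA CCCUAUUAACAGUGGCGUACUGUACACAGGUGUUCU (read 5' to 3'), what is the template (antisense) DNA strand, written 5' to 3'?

Replace U with T to get the coding DNA strand: CCCTATTAACAGTGGCGTACTGTACACAGGTGTTCT. The template strand is its reverse complement (complement GGGATAATTGTCACCGCATGACATGTGTCCACAAGA, then reverse).

5′-AGAACACCTGTGTACAGTACGCCACTGTTAATAGGG-3′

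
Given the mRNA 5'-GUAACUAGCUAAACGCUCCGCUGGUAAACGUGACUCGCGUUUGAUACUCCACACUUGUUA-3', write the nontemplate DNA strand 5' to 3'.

5'-GTAACTAGCTAAACGCTCCGCTGGTAAACGTGACTCGCGTTTGATACTCCACACTTGTTA-3'

The coding DNA strand has the same 5'→3' sequence as the mRNA with U replaced by T.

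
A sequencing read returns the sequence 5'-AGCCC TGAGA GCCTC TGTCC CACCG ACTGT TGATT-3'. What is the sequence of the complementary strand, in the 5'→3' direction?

5'-AATCAACAGTCGGTGGGACAGAGGCTCTCAGGGCT-3'

Pairing A↔T and G↔C gives TCGGGACTCTCGGAGACAGGGTGGCTGACAACTAA, running 3'→5'. Reverse for the 5'→3' convention.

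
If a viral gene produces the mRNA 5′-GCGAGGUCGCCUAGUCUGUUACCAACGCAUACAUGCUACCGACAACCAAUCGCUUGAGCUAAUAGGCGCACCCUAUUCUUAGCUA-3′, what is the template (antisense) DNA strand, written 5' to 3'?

5'-TAGCTAAGAATAGGGTGCGCCTATTAGCTCAAGCGATTGGTTGTCGGTAGCATGTATGCGTTGGTAACAGACTAGGCGACCTCGC-3'

Replace U with T to get the coding DNA strand: GCGAGGTCGCCTAGTCTGTTACCAACGCATACATGCTACCGACAACCAATCGCTTGAGCTAATAGGCGCACCCTATTCTTAGCTA. The template strand is its reverse complement (complement CGCTCCAGCGGATCAGACAATGGTTGCGTATGTACGATGGCTGTTGGTTAGCGAACTCGATTATCCGCGTGGGATAAGAATCGAT, then reverse).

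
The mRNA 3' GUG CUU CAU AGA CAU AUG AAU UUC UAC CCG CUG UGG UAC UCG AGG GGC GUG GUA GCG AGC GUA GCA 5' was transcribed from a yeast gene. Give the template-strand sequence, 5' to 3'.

Written 5'→3' the mRNA is ACGAUGCGAGCGAUGGUGCGGGGAGCUCAUGGUGUCGCCCAUCUUUAAGUAUACAGAUACUUCGUG, so the coding DNA strand is ACGATGCGAGCGATGGTGCGGGGAGCTCATGGTGTCGCCCATCTTTAAGTATACAGATACTTCGTG. The template is its reverse complement.

5'-CACGAAGTATCTGTATACTTAAAGATGGGCGACACCATGAGCTCCCCGCACCATCGCTCGCATCGT-3'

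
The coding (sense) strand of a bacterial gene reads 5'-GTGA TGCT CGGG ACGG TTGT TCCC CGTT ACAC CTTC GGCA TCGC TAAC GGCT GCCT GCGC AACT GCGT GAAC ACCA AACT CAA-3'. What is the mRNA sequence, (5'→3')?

The mRNA is synthesized from the template strand, so it matches the coding strand with T replaced by U.

5'-GUGAUGCUCGGGACGGUUGUUCCCCGUUACACCUUCGGCAUCGCUAACGGCUGCCUGCGCAACUGCGUGAACACCAAACUCAA-3'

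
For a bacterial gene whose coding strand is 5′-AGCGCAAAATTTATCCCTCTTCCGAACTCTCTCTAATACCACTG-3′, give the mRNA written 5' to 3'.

5′-AGCGCAAAAUUUAUCCCUCUUCCGAACUCUCUCUAAUACCACUG-3′

mRNA has the coding-strand sequence with U in place of T.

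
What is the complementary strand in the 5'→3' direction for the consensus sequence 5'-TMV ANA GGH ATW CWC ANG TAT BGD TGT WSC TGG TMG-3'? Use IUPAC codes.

5'-CKACCAGSWACAHCVATACNTGWGWATDCCTNTBKA-3'

Standard pairs A↔T, G↔C; ambiguity codes pair M↔K, W↔W, S↔S, B↔V, D↔H, N↔N. Complement (AKBTNTCCDTAWGWGTNCATAVCHACAWSGACCAKC), then reverse for 5'→3'.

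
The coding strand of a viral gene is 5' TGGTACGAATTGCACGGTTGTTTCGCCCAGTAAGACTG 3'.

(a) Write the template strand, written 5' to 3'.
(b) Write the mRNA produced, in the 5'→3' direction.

(a) The template strand is the reverse complement of the coding strand: complement ACCATGCTTAACGTGCCAACAAAGCGGGTCATTCTGAC, then reverse.
(b) mRNA matches the coding strand with T→U.

(a) 5′-CAGTCTTACTGGGCGAAACAACCGTGCAATTCGTACCA-3′
(b) 5'-UGGUACGAAUUGCACGGUUGUUUCGCCCAGUAAGACUG-3'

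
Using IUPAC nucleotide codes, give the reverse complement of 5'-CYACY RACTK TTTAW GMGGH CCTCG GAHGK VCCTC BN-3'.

5'-NVGAGGBMCDTCCGAGGDCCKCWTAAAMAGTYRGTRG-3'

Standard pairs A↔T, G↔C; ambiguity codes pair R↔Y, M↔K, W↔W, B↔V, H↔D, N↔N. Complement (GRTGRYTGAMAAATWCKCCDGGAGCCTDCMBGGAGVN), then reverse for 5'→3'.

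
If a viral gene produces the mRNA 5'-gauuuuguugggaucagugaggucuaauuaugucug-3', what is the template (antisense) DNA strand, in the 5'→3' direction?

Replace U with T to get the coding DNA strand: GATTTTGTTGGGATCAGTGAGGTCTAATTATGTCTG. The template strand is its reverse complement (complement CTAAAACAACCCTAGTCACTCCAGATTAATACAGAC, then reverse).

5'-CAGACATAATTAGACCTCACTGATCCCAACAAAATC-3'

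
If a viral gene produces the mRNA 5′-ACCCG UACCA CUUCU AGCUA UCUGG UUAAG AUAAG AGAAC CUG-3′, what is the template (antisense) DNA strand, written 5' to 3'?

Replace U with T to get the coding DNA strand: ACCCGTACCACTTCTAGCTATCTGGTTAAGATAAGAGAACCTG. The template strand is its reverse complement (complement TGGGCATGGTGAAGATCGATAGACCAATTCTATTCTCTTGGAC, then reverse).

5'-CAGGTTCTCTTATCTTAACCAGATAGCTAGAAGTGGTACGGGT-3'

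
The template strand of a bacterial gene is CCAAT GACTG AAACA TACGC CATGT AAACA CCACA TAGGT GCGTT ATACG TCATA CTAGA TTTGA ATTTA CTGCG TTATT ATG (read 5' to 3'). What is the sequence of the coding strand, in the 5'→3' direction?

5'-CATAATAACGCAGTAAATTCAAATCTAGTATGACGTATAACGCACCTATGTGGTGTTTACATGGCGTATGTTTCAGTCATTGG-3'

The coding strand is complementary and antiparallel to the template: take the complement (A↔T, G↔C) and reverse.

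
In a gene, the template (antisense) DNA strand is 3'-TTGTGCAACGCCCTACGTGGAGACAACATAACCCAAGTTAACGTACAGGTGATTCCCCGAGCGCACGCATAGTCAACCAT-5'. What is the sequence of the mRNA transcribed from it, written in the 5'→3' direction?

Reading the template 3'→5' as shown, RNA polymerase pairs each base (A→U, T→A, G↔C) to build mRNA 5'→3' directly.

5′-AACACGUUGCGGGAUGCACCUCUGUUGUAUUGGGUUCAAUUGCAUGUCCACUAAGGGGCUCGCGUGCGUAUCAGUUGGUA-3′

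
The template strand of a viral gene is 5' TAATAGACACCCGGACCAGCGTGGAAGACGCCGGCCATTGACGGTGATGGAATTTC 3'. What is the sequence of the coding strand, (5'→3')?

The coding strand is complementary and antiparallel to the template: take the complement (A↔T, G↔C) and reverse.

5'-GAAATTCCATCACCGTCAATGGCCGGCGTCTTCCACGCTGGTCCGGGTGTCTATTA-3'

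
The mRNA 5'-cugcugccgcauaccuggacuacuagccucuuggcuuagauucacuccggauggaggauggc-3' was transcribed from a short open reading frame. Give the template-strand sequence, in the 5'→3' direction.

5'-GCCATCCTCCATCCGGAGTGAATCTAAGCCAAGAGGCTAGTAGTCCAGGTATGCGGCAGCAG-3'

Replace U with T to get the coding DNA strand: CTGCTGCCGCATACCTGGACTACTAGCCTCTTGGCTTAGATTCACTCCGGATGGAGGATGGC. The template strand is its reverse complement (complement GACGACGGCGTATGGACCTGATGATCGGAGAACCGAATCTAAGTGAGGCCTACCTCCTACCG, then reverse).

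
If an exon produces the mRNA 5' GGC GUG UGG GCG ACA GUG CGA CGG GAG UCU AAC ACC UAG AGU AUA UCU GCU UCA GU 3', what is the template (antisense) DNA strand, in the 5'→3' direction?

5'-ACTGAAGCAGATATACTCTAGGTGTTAGACTCCCGTCGCACTGTCGCCCACACGCC-3'

Replace U with T to get the coding DNA strand: GGCGTGTGGGCGACAGTGCGACGGGAGTCTAACACCTAGAGTATATCTGCTTCAGT. The template strand is its reverse complement (complement CCGCACACCCGCTGTCACGCTGCCCTCAGATTGTGGATCTCATATAGACGAAGTCA, then reverse).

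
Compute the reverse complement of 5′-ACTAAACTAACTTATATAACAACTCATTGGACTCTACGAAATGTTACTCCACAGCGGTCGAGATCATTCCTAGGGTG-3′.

Reading the sequence 3'→5' and pairing each base (A↔T, G↔C) gives the reverse complement directly.

5′-CACCCTAGGAATGATCTCGACCGCTGTGGAGTAACATTTCGTAGAGTCCAATGAGTTGTTATATAAGTTAGTTTAGT-3′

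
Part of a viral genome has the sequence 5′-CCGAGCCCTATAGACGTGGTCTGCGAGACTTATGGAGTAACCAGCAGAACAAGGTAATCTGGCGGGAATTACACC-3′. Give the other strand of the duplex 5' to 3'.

5'-GGTGTAATTCCCGCCAGATTACCTTGTTCTGCTGGTTACTCCATAAGTCTCGCAGACCACGTCTATAGGGCTCGG-3'

The complement of CCGAGCCCTATAGACGTGGTCTGCGAGACTTATGGAGTAACCAGCAGAACAAGGTAATCTGGCGGGAATTACACC is GGCTCGGGATATCTGCACCAGACGCTCTGAATACCTCATTGGTCGTCTTGTTCCATTAGACCGCCCTTAATGTGG (A↔T, G↔C). DNA strands are antiparallel, so the complementary strand runs 3'→5'; reversing gives the 5'→3' form.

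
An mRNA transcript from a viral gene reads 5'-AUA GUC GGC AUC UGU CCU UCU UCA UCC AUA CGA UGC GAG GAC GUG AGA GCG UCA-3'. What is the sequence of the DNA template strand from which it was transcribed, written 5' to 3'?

Replace U with T to get the coding DNA strand: ATAGTCGGCATCTGTCCTTCTTCATCCATACGATGCGAGGACGTGAGAGCGTCA. The template strand is its reverse complement (complement TATCAGCCGTAGACAGGAAGAAGTAGGTATGCTACGCTCCTGCACTCTCGCAGT, then reverse).

5'-TGACGCTCTCACGTCCTCGCATCGTATGGATGAAGAAGGACAGATGCCGACTAT-3'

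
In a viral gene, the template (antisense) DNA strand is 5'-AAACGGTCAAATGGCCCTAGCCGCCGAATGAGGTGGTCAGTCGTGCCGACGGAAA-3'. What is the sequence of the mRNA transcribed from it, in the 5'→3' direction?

The mRNA has the sequence of the coding strand (reverse complement of the template) with T→U. Reverse complement of AAACGGTCAAATGGCCCTAGCCGCCGAATGAGGTGGTCAGTCGTGCCGACGGAAA is TTTCCGTCGGCACGACTGACCACCTCATTCGGCGGCTAGGGCCATTTGACCGTTT; then T→U.

5'-UUUCCGUCGGCACGACUGACCACCUCAUUCGGCGGCUAGGGCCAUUUGACCGUUU-3'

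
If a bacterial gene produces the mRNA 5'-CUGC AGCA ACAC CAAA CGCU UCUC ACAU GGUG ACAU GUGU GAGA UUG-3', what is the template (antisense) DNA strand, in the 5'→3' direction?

5'-CAATCTCACACATGTCACCATGTGAGAAGCGTTTGGTGTTGCTGCAG-3'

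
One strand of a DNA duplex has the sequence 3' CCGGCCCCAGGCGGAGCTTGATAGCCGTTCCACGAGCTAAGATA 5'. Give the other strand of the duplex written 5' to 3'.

5'-GGCCGGGGTCCGCCTCGAACTATCGGCAAGGTGCTCGATTCTAT-3'

The strand is given 3'→5', so its complement runs 5'→3' in the same left-to-right order: pair each base A↔T, G↔C.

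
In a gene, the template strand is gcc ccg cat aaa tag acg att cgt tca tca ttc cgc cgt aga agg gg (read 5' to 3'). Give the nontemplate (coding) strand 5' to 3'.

5'-CCCCTTCTACGGCGGAATGATGAACGAATCGTCTATTTATGCGGGGC-3'

The coding strand is complementary and antiparallel to the template: take the complement (A↔T, G↔C) and reverse.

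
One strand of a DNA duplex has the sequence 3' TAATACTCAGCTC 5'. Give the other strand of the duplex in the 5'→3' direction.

5'-ATTATGAGTCGAG-3'

The strand is given 3'→5', so its complement runs 5'→3' in the same left-to-right order: pair each base A↔T, G↔C.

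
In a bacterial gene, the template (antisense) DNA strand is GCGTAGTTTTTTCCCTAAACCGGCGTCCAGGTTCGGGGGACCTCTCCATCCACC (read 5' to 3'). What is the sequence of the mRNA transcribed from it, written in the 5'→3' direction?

RNA polymerase reads the template 3'→5' and synthesizes mRNA 5'→3' by base-pairing (A→U, T→A, G↔C). The complement of the template is CGCATCAAAAAAGGGATTTGGCCGCAGGTCCAAGCCCCCTGGAGAGGTAGGTGG; antiparallel, so 5'→3' the coding strand is GGTGGATGGAGAGGTCCCCCGAACCTGGACGCCGGTTTAGGGAAAAAACTACGC. Replace T with U for the mRNA.

5'-GGUGGAUGGAGAGGUCCCCCGAACCUGGACGCCGGUUUAGGGAAAAAACUACGC-3'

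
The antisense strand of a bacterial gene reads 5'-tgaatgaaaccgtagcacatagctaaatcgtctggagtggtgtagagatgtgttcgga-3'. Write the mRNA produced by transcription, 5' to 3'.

RNA polymerase reads the template 3'→5' and synthesizes mRNA 5'→3' by base-pairing (A→U, T→A, G↔C). The complement of the template is ACTTACTTTGGCATCGTGTATCGATTTAGCAGACCTCACCACATCTCTACACAAGCCT; antiparallel, so 5'→3' the coding strand is TCCGAACACATCTCTACACCACTCCAGACGATTTAGCTATGTGCTACGGTTTCATTCA. Replace T with U for the mRNA.

5'-UCCGAACACAUCUCUACACCACUCCAGACGAUUUAGCUAUGUGCUACGGUUUCAUUCA-3'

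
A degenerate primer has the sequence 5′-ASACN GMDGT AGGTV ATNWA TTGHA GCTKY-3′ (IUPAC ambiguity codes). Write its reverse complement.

Standard pairs A↔T, G↔C; ambiguity codes pair Y↔R, M↔K, W↔W, S↔S, D↔H, V↔B, N↔N. Complement (TSTGNCKHCATCCABTANWTAACDTCGAMR), then reverse for 5'→3'.

5'-RMAGCTDCAATWNATBACCTACHKCNGTST-3'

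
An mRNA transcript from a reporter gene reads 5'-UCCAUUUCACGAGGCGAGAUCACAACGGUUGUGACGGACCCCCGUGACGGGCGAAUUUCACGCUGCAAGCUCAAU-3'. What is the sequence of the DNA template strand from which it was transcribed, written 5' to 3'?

5'-ATTGAGCTTGCAGCGTGAAATTCGCCCGTCACGGGGGTCCGTCACAACCGTTGTGATCTCGCCTCGTGAAATGGA-3'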